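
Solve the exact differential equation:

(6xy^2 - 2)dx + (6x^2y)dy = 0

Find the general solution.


Check exactness: ∂M/∂y = 12xy and ∂N/∂x = 12xy; equal, so the equation is exact.
Integrate M with respect to x (treating y as constant): ∫M dx = 3x^2y^2 - 2x + h(y).
Differentiate w.r.t. y and set equal to N: all terms match, so h'(y) = 0 and h is a constant absorbed into C.
General solution: 3x^2y^2 - 2x = C.


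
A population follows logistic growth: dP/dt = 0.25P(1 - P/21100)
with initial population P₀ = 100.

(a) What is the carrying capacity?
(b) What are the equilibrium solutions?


Logistic ODE dP/dt = 0.25P(1 - P/21100) has equilibria where dP/dt = 0, i.e. P = 0 or P = 21100.
The coefficient (1 - P/K) = 0 when P = K, identifying K = 21100 as the carrying capacity.
(a) K = 21100; (b) equilibria P = 0 and P = 21100.


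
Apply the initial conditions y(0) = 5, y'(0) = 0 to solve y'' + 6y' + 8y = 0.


Characteristic roots of r² + 6r + 8 = 0 are -2, -4.
General solution y = c₁ e^(-2x) + c₂ e^(-4x).
Apply y(0) = 5: c₁ + c₂ = 5. Apply y'(0) = 0: -2 c₁ - 4 c₂ = 0.
Solve: c₁ = 10, c₂ = -5.
Particular solution: y = 10e^(-2x) - 5e^(-4x).


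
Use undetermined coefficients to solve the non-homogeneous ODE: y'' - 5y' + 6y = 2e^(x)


Characteristic roots of r² - 5r + 6 = 0 are 3, 2.
y_h = C₁e^(3x) + C₂e^(2x).
Forcing exponent 1 is not a characteristic root; try y_p = Ae^(x).
Substitute: A·(1 + (-5)·1 + (6)) = A·2 = 2, so A = 1.
General solution: y = C₁e^(3x) + C₂e^(2x) + e^(x).


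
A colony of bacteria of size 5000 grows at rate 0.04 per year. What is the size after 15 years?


The ODE dP/dt = 0.04P has solution P(t) = P(0)e^(0.04t).
Substitute P(0) = 5000 and t = 15: P(15) = 5000 e^(0.60) ≈ 9111.


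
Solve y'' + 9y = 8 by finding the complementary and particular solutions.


Homogeneous part: r² + 9 = 0 ⇒ r = ±3i, so y_h = C₁cos(3x) + C₂sin(3x).
Try constant y_p = A; plug in: 9A = 8 ⇒ A = 8/9.
General solution: y = C₁cos(3x) + C₂sin(3x) + 8/9.


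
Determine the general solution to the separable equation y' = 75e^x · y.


Separate variables: dy/y = 75e^x dx.
Integrate: ln|y| = 75e^x + C₀.
Exponentiate: y = Ce^(75e^x).


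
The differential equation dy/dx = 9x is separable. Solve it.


Integrate both sides with respect to x: y = ∫ 9x dx = (9/2)x^2 + C.


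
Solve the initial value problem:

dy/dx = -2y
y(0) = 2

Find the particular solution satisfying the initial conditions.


General solution of y' = -2y is y = Ce^(-2x).
Apply y(0) = 2: C = 2.
Particular solution: y = 2e^(-2x).


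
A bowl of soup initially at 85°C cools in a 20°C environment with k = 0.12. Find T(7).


Newton's law: dT/dt = -k(T - T_a) has solution T(t) = T_a + (T₀ - T_a)e^(-kt).
Plug in T_a = 20, T₀ = 85, k = 0.12, t = 7: T(7) = 20 + (65)e^(-0.84) ≈ 48.1°C.


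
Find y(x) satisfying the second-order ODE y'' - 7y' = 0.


Characteristic equation: r² - 7r = 0.
Factor: (r - 0)(r - 7) = 0 ⇒ r = 0, 7 (distinct real).
General solution: y = C₁ + C₂e^(7x).


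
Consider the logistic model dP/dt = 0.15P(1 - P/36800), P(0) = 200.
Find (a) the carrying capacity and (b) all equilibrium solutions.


Logistic ODE dP/dt = 0.15P(1 - P/36800) has equilibria where dP/dt = 0, i.e. P = 0 or P = 36800.
The coefficient (1 - P/K) = 0 when P = K, identifying K = 36800 as the carrying capacity.
(a) K = 36800; (b) equilibria P = 0 and P = 36800.


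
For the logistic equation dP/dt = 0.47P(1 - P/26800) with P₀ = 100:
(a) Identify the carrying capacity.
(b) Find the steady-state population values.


Logistic ODE dP/dt = 0.47P(1 - P/26800) has equilibria where dP/dt = 0, i.e. P = 0 or P = 26800.
The coefficient (1 - P/K) = 0 when P = K, identifying K = 26800 as the carrying capacity.
(a) K = 26800; (b) equilibria P = 0 and P = 26800.


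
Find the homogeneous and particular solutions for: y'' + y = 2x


Homogeneous: r² + 1 = 0 ⇒ r = ±1i, y_h = C₁cos(x) + C₂sin(x).
Polynomial forcing; try y_p = Ax + B. Then y_p'' + 1 y_p = 1(Ax + B) = 2x, so B = 0 and A = 2.
General solution: y = C₁cos(x) + C₂sin(x) + 2x.


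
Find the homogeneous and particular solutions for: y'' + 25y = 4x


Homogeneous: r² + 25 = 0 ⇒ r = ±5i, y_h = C₁cos(5x) + C₂sin(5x).
Polynomial forcing; try y_p = Ax + B. Then y_p'' + 25 y_p = 25(Ax + B) = 4x, so B = 0 and A = 4/25.
General solution: y = C₁cos(5x) + C₂sin(5x) + (4/25)x.


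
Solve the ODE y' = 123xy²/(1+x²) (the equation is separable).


Separate: dy/y² = 123x/(1+x²) dx.
Integrate LHS: ∫ dy/y² = -1/y.
Integrate RHS via u = 1+x²: (123/2)ln(1+x²) + C.
Result: -1/y = (123/2)ln(1+x²) + C.


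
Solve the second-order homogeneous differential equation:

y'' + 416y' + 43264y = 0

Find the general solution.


Characteristic equation: r² + 416r + 43264 = 0, i.e. (r + 208)² = 0.
Repeated root r = -208; include an x factor for the second linearly independent solution.
General solution: y = (C₁ + C₂x)e^(-208x).


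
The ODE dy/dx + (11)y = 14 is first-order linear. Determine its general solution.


P(x) = 11, Q(x) = 14; integrating factor μ = e^(11x).
(μ y)' = 14e^(11x) ⇒ μ y = (14/11)e^(11x) + C.
Divide by μ: y = 14/11 + Ce^(-11x).


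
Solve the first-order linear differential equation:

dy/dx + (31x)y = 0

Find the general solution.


P(x) = 31x ⇒ μ = e^((31/2)x²).
Q(x) = 0 so μ y is constant: y = Ce^(-(31/2)x²).


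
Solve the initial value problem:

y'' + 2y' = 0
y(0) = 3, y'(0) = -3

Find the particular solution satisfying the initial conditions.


Characteristic roots of r² + 2r = 0 are -2, 0.
General solution y = c₁ e^(-2x) + c₂.
Apply y(0) = 3: c₁ + c₂ = 3. Apply y'(0) = -3: -2 c₁ + 0 c₂ = -3.
Solve: c₁ = 3/2, c₂ = 3/2.
Particular solution: y = (3/2)e^(-2x) + 3/2.


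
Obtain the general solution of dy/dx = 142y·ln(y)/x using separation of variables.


Separate: dy/[y ln(y)] = 142 dx/x.
Substitute u = ln(y): du/u = 142 dx/x.
Integrate: ln|ln(y)| = 142ln|x| + C₀, hence ln(y) = C·x^142.


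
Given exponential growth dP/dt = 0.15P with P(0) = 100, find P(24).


The ODE dP/dt = 0.15P has solution P(t) = P(0)e^(0.15t).
Substitute P(0) = 100 and t = 24: P(24) = 100 e^(3.60) ≈ 3660.


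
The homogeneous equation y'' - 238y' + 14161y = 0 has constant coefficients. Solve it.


Characteristic equation: r² - 238r + 14161 = 0, i.e. (r - 119)² = 0.
Repeated root r = 119; include an x factor for the second linearly independent solution.
General solution: y = (C₁ + C₂x)e^(119x).


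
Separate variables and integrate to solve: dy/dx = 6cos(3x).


g(y) = 1, so integrate directly: y = ∫ 6cos(3x) dx = 2sin(3x) + C.


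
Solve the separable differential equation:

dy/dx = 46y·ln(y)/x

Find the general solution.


Separate: dy/[y ln(y)] = 46 dx/x.
Substitute u = ln(y): du/u = 46 dx/x.
Integrate: ln|ln(y)| = 46ln|x| + C₀, hence ln(y) = C·x^46.


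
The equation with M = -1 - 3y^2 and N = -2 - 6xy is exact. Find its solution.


Check exactness: ∂M/∂y = -6y and ∂N/∂x = -6y; equal, so the equation is exact.
Integrate M with respect to x (treating y as constant): ∫M dx = -x - 3xy^2 + h(y).
Differentiate w.r.t. y and set equal to N: the x-dependent terms already match, leaving h'(y) = -2. Integrate: h(y) = -2y.
So F(x,y) = -2y - x - 3xy^2.
General solution: -2y - x - 3xy^2 = C.


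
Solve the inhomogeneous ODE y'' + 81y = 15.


Homogeneous part: r² + 81 = 0 ⇒ r = ±9i, so y_h = C₁cos(9x) + C₂sin(9x).
Try constant y_p = A; plug in: 81A = 15 ⇒ A = 5/27.
General solution: y = C₁cos(9x) + C₂sin(9x) + 5/27.


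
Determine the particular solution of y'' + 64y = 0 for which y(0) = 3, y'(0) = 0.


Characteristic roots of r² + 64 = 0 are ±8i, so y = C₁cos(8x) + C₂sin(8x).
Apply y(0) = 3: C₁ = 3. Differentiate and apply y'(0) = 0: 8·C₂ = 0, so C₂ = 0.
Particular solution: y = 3cos(8x).


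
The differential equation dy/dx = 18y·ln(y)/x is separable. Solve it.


Separate: dy/[y ln(y)] = 18 dx/x.
Substitute u = ln(y): du/u = 18 dx/x.
Integrate: ln|ln(y)| = 18ln|x| + C₀, hence ln(y) = C·x^18.


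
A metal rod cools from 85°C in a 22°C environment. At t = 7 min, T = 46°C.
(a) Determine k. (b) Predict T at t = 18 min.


Newton's law: T(t) = T_a + (T₀ - T_a)e^(-kt).
(a) Use T(7) = 46: (46 - 22)/(85 - 22) = e^(-k·7), so k = -ln(0.381)/7 ≈ 0.1379.
(b) Apply k to t = 18: T(18) = 22 + (63)e^(-2.482) ≈ 27.3°C.


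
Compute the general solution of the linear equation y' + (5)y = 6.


P(x) = 5, Q(x) = 6; integrating factor μ = e^(5x).
(μ y)' = 6e^(5x) ⇒ μ y = (6/5)e^(5x) + C.
Divide by μ: y = 6/5 + Ce^(-5x).


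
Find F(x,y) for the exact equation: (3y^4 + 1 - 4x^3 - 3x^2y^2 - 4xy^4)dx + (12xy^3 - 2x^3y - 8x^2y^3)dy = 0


Check exactness: ∂M/∂y = 12y^3 - 6x^2y - 16xy^3 and ∂N/∂x = 12y^3 - 6x^2y - 16xy^3; equal, so the equation is exact.
Integrate M with respect to x (treating y as constant): ∫M dx = 3xy^4 + x - x^4 - x^3y^2 - 2x^2y^4 + h(y).
Differentiate w.r.t. y and set equal to N: all terms match, so h'(y) = 0 and h is a constant absorbed into C.
General solution: 3xy^4 + x - x^4 - x^3y^2 - 2x^2y^4 = C.


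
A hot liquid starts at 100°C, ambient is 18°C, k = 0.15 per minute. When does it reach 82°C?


From T(t) = T_a + (T₀ - T_a)e^(-kt), set T(t) = 82:
(82 - 18) / (100 - 18) = e^(-0.15t), so t = -ln(0.780)/0.15 ≈ 1.7 minutes.


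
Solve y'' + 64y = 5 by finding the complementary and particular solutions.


Homogeneous part: r² + 64 = 0 ⇒ r = ±8i, so y_h = C₁cos(8x) + C₂sin(8x).
Try constant y_p = A; plug in: 64A = 5 ⇒ A = 5/64.
General solution: y = C₁cos(8x) + C₂sin(8x) + 5/64.


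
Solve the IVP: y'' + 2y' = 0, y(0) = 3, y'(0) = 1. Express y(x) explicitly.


Characteristic roots of r² + 2r = 0 are 0, -2.
General solution y = c₁ + c₂ e^(-2x).
Apply y(0) = 3: c₁ + c₂ = 3. Apply y'(0) = 1: 0 c₁ - 2 c₂ = 1.
Solve: c₁ = 7/2, c₂ = -1/2.
Particular solution: y = 7/2 - (1/2)e^(-2x).


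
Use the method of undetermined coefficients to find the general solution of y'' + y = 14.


Homogeneous part: r² + 1 = 0 ⇒ r = ±1i, so y_h = C₁cos(x) + C₂sin(x).
Try constant y_p = A; plug in: 1A = 14 ⇒ A = 14.
General solution: y = C₁cos(x) + C₂sin(x) + 14.


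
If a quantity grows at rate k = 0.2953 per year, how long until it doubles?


Exponential growth: P(t) = P₀ e^(0.2953t). Set P(t)/P₀ = 2: e^(0.2953t) = 2.
Solve: t = ln(2)/0.2953 ≈ 2.35 years.


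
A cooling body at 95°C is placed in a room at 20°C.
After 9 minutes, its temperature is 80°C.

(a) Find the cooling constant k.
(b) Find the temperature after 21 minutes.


Newton's law: T(t) = T_a + (T₀ - T_a)e^(-kt).
(a) Use T(9) = 80: (80 - 20)/(95 - 20) = e^(-k·9), so k = -ln(0.800)/9 ≈ 0.0248.
(b) Apply k to t = 21: T(21) = 20 + (75)e^(-0.521) ≈ 64.6°C.


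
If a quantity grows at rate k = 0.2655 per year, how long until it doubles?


Exponential growth: P(t) = P₀ e^(0.2655t). Set P(t)/P₀ = 2: e^(0.2655t) = 2.
Solve: t = ln(2)/0.2655 ≈ 2.61 years.


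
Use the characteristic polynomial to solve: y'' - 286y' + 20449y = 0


Characteristic equation: r² - 286r + 20449 = 0, i.e. (r - 143)² = 0.
Repeated root r = 143; include an x factor for the second linearly independent solution.
General solution: y = (C₁ + C₂x)e^(143x).


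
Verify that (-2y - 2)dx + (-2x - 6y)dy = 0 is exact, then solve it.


Check exactness: ∂M/∂y = -2 and ∂N/∂x = -2; equal, so the equation is exact.
Integrate M with respect to x (treating y as constant): ∫M dx = -2xy - 2x + h(y).
Differentiate w.r.t. y and set equal to N: the x-dependent terms already match, leaving h'(y) = -6y. Integrate: h(y) = -3y^2.
So F(x,y) = -2xy - 3y^2 - 2x.
General solution: -2xy - 3y^2 - 2x = C.


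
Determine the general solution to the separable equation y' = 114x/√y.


Separate: √y dy = 114x dx.
Integrate: (2/3)y^(3/2) = 57x² + C.


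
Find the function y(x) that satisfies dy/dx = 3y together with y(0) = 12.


General solution of y' = 3y is y = Ce^(3x).
Apply y(0) = 12: C = 12.
Particular solution: y = 12e^(3x).


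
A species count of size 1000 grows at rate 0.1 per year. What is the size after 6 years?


The ODE dP/dt = 0.1P has solution P(t) = P(0)e^(0.1t).
Substitute P(0) = 1000 and t = 6: P(6) = 1000 e^(0.60) ≈ 1822.


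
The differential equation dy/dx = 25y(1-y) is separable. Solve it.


Separate: dy/[y(1-y)] = 25 dx.
Partial fractions: 1/[y(1-y)] = 1/y + 1/(1-y).
Integrate: ln|y/(1-y)| = 25x + C₀.
Solve for y: y = 1/(1 + Ce^(-25x)).


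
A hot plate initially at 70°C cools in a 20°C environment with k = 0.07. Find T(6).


Newton's law: dT/dt = -k(T - T_a) has solution T(t) = T_a + (T₀ - T_a)e^(-kt).
Plug in T_a = 20, T₀ = 70, k = 0.07, t = 6: T(6) = 20 + (50)e^(-0.42) ≈ 52.9°C.


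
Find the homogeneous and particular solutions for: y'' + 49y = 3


Homogeneous part: r² + 49 = 0 ⇒ r = ±7i, so y_h = C₁cos(7x) + C₂sin(7x).
Try constant y_p = A; plug in: 49A = 3 ⇒ A = 3/49.
General solution: y = C₁cos(7x) + C₂sin(7x) + 3/49.


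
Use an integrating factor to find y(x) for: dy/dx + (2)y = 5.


P(x) = 2, Q(x) = 5; integrating factor μ = e^(2x).
(μ y)' = 5e^(2x) ⇒ μ y = (5/2)e^(2x) + C.
Divide by μ: y = 5/2 + Ce^(-2x).


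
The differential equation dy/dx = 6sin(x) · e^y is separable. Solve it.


Separate: e^(-y) dy = 6sin(x) dx.
Integrate: -e^(-y) = -6cos(x) + C₀.
Rearrange: e^(-y) = 6cos(x) + C.


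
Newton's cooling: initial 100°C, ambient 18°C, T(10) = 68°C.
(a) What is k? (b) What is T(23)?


Newton's law: T(t) = T_a + (T₀ - T_a)e^(-kt).
(a) Use T(10) = 68: (68 - 18)/(100 - 18) = e^(-k·10), so k = -ln(0.610)/10 ≈ 0.0495.
(b) Apply k to t = 23: T(23) = 18 + (82)e^(-1.138) ≈ 44.3°C.


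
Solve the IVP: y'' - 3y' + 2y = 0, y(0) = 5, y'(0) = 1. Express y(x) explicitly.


Characteristic roots of r² - 3r + 2 = 0 are 2, 1.
General solution y = c₁ e^(2x) + c₂ e^(x).
Apply y(0) = 5: c₁ + c₂ = 5. Apply y'(0) = 1: 2 c₁ + 1 c₂ = 1.
Solve: c₁ = -4, c₂ = 9.
Particular solution: y = -4e^(2x) + 9e^(x).


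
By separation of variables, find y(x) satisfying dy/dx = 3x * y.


Separate variables: dy/y = 3x dx.
Integrate: ln|y| = (3/2)x^2 + C₀.
Exponentiate: y = Ce^((3/2)x^2).


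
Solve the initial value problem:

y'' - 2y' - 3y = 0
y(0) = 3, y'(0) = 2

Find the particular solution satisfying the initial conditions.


Characteristic roots of r² - 2r - 3 = 0 are 3, -1.
General solution y = c₁ e^(3x) + c₂ e^(-x).
Apply y(0) = 3: c₁ + c₂ = 3. Apply y'(0) = 2: 3 c₁ - 1 c₂ = 2.
Solve: c₁ = 5/4, c₂ = 7/4.
Particular solution: y = (5/4)e^(3x) + (7/4)e^(-x).


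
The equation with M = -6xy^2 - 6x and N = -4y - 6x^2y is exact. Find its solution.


Check exactness: ∂M/∂y = -12xy and ∂N/∂x = -12xy; equal, so the equation is exact.
Integrate M with respect to x (treating y as constant): ∫M dx = -3x^2y^2 - 3x^2 + h(y).
Differentiate w.r.t. y and set equal to N: the x-dependent terms already match, leaving h'(y) = -4y. Integrate: h(y) = -2y^2.
So F(x,y) = -2y^2 - 3x^2y^2 - 3x^2.
General solution: -2y^2 - 3x^2y^2 - 3x^2 = C.


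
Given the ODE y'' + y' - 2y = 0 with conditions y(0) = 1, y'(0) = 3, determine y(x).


Characteristic roots of r² + r - 2 = 0 are -2, 1.
General solution y = c₁ e^(-2x) + c₂ e^(x).
Apply y(0) = 1: c₁ + c₂ = 1. Apply y'(0) = 3: -2 c₁ + 1 c₂ = 3.
Solve: c₁ = -2/3, c₂ = 5/3.
Particular solution: y = -(2/3)e^(-2x) + (5/3)e^(x).


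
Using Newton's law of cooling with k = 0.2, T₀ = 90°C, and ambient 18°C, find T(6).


Newton's law: dT/dt = -k(T - T_a) has solution T(t) = T_a + (T₀ - T_a)e^(-kt).
Plug in T_a = 18, T₀ = 90, k = 0.2, t = 6: T(6) = 18 + (72)e^(-1.20) ≈ 39.7°C.


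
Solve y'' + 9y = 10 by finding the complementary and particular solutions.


Homogeneous part: r² + 9 = 0 ⇒ r = ±3i, so y_h = C₁cos(3x) + C₂sin(3x).
Try constant y_p = A; plug in: 9A = 10 ⇒ A = 10/9.
General solution: y = C₁cos(3x) + C₂sin(3x) + 10/9.


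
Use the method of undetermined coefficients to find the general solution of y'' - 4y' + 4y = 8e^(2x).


Characteristic polynomial (r - 2)² = 0; repeated root r = 2.
y_h = (C₁ + C₂x)e^(2x). Forcing matches the repeated root (resonance), so try y_p = Ax² e^(2x).
Substitute and solve for A: 2A = 8, so A = 4.
General solution: y = (C₁ + C₂x + 4x²)e^(2x).


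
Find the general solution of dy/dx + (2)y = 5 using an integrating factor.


P(x) = 2, Q(x) = 5; integrating factor μ = e^(2x).
(μ y)' = 5e^(2x) ⇒ μ y = (5/2)e^(2x) + C.
Divide by μ: y = 5/2 + Ce^(-2x).


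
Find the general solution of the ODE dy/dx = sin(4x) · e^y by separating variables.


Separate: e^(-y) dy = sin(4x) dx.
Integrate: -e^(-y) = -(1/4)cos(4x) + C₀.
Rearrange: e^(-y) = (1/4)cos(4x) + C.


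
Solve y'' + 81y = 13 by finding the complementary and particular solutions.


Homogeneous part: r² + 81 = 0 ⇒ r = ±9i, so y_h = C₁cos(9x) + C₂sin(9x).
Try constant y_p = A; plug in: 81A = 13 ⇒ A = 13/81.
General solution: y = C₁cos(9x) + C₂sin(9x) + 13/81.


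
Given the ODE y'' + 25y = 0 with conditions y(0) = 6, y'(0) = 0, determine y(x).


Characteristic roots of r² + 25 = 0 are ±5i, so y = C₁cos(5x) + C₂sin(5x).
Apply y(0) = 6: C₁ = 6. Differentiate and apply y'(0) = 0: 5·C₂ = 0, so C₂ = 0.
Particular solution: y = 6cos(5x).


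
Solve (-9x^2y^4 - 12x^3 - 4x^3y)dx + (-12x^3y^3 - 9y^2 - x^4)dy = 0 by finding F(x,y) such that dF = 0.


Check exactness: ∂M/∂y = -36x^2y^3 - 4x^3 and ∂N/∂x = -36x^2y^3 - 4x^3; equal, so the equation is exact.
Integrate M with respect to x (treating y as constant): ∫M dx = -3x^3y^4 - 3x^4 - x^4y + h(y).
Differentiate w.r.t. y and set equal to N: the x-dependent terms already match, leaving h'(y) = -9y^2. Integrate: h(y) = -3y^3.
So F(x,y) = -3x^3y^4 - 3y^3 - 3x^4 - x^4y.
General solution: -3x^3y^4 - 3y^3 - 3x^4 - x^4y = C.


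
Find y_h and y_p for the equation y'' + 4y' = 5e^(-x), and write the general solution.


Characteristic roots of r² + 4r = 0 are 0, -4.
y_h = C₁ + C₂e^(-4x).
Forcing exponent -1 is not a characteristic root; try y_p = Ae^(-x).
Substitute: A·(1 + (4)·-1 + (0)) = A·-3 = 5, so A = -5/3.
General solution: y = C₁ + C₂e^(-4x) - (5/3)e^(-x).


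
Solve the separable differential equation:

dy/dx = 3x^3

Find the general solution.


Integrate both sides with respect to x: y = ∫ 3x^3 dx = (3/4)x^4 + C.


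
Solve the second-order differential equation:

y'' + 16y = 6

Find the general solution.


Homogeneous part: r² + 16 = 0 ⇒ r = ±4i, so y_h = C₁cos(4x) + C₂sin(4x).
Try constant y_p = A; plug in: 16A = 6 ⇒ A = 3/8.
General solution: y = C₁cos(4x) + C₂sin(4x) + 3/8.


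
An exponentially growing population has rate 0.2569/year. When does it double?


Exponential growth: P(t) = P₀ e^(0.2569t). Set P(t)/P₀ = 2: e^(0.2569t) = 2.
Solve: t = ln(2)/0.2569 ≈ 2.70 years.


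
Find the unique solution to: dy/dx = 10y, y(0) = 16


General solution of y' = 10y is y = Ce^(10x).
Apply y(0) = 16: C = 16.
Particular solution: y = 16e^(10x).


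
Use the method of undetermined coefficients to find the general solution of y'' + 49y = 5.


Homogeneous part: r² + 49 = 0 ⇒ r = ±7i, so y_h = C₁cos(7x) + C₂sin(7x).
Try constant y_p = A; plug in: 49A = 5 ⇒ A = 5/49.
General solution: y = C₁cos(7x) + C₂sin(7x) + 5/49.


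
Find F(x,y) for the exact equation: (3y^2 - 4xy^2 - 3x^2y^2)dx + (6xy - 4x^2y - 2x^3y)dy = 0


Check exactness: ∂M/∂y = 6y - 8xy - 6x^2y and ∂N/∂x = 6y - 8xy - 6x^2y; equal, so the equation is exact.
Integrate M with respect to x (treating y as constant): ∫M dx = 3xy^2 - 2x^2y^2 - x^3y^2 + h(y).
Differentiate w.r.t. y and set equal to N: all terms match, so h'(y) = 0 and h is a constant absorbed into C.
General solution: 3xy^2 - 2x^2y^2 - x^3y^2 = C.


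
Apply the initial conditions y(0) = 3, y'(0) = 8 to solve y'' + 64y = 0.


Characteristic roots of r² + 64 = 0 are ±8i, so y = C₁cos(8x) + C₂sin(8x).
Apply y(0) = 3: C₁ = 3. Differentiate and apply y'(0) = 8: 8·C₂ = 8, so C₂ = 1.
Particular solution: y = 3cos(8x) + sin(8x).


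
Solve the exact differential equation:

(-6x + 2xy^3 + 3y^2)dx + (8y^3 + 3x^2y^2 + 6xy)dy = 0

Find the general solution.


Check exactness: ∂M/∂y = 6xy^2 + 6y and ∂N/∂x = 6xy^2 + 6y; equal, so the equation is exact.
Integrate M with respect to x (treating y as constant): ∫M dx = -3x^2 + x^2y^3 + 3xy^2 + h(y).
Differentiate w.r.t. y and set equal to N: the x-dependent terms already match, leaving h'(y) = 8y^3. Integrate: h(y) = 2y^4.
So F(x,y) = -3x^2 + 2y^4 + x^2y^3 + 3xy^2.
General solution: -3x^2 + 2y^4 + x^2y^3 + 3xy^2 = C.


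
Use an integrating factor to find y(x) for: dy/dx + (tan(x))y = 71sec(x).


P(x) = tan(x) ⇒ μ = e^(∫tan(x)dx) = sec(x).
(sec(x) y)' = 71sec²(x) ⇒ sec(x) y = 71tan(x) + C.
Multiply by cos(x): y = 71sin(x) + C·cos(x).


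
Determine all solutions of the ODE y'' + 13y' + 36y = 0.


Characteristic equation: r² + 13r + 36 = 0.
Factor: (r + 9)(r + 4) = 0 ⇒ r = -9, -4 (distinct real).
General solution: y = C₁e^(-9x) + C₂e^(-4x).


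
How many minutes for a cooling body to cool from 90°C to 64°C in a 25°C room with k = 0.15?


From T(t) = T_a + (T₀ - T_a)e^(-kt), set T(t) = 64:
(64 - 25) / (90 - 25) = e^(-0.15t), so t = -ln(0.600)/0.15 ≈ 3.4 minutes.


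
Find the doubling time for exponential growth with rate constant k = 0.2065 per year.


Exponential growth: P(t) = P₀ e^(0.2065t). Set P(t)/P₀ = 2: e^(0.2065t) = 2.
Solve: t = ln(2)/0.2065 ≈ 3.36 years.


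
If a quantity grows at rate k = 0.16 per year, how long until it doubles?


Exponential growth: P(t) = P₀ e^(0.16t). Set P(t)/P₀ = 2: e^(0.16t) = 2.
Solve: t = ln(2)/0.16 ≈ 4.33 years.


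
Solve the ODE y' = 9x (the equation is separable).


Integrate both sides with respect to x: y = ∫ 9x dx = (9/2)x^2 + C.


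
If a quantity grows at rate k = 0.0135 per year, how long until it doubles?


Exponential growth: P(t) = P₀ e^(0.0135t). Set P(t)/P₀ = 2: e^(0.0135t) = 2.
Solve: t = ln(2)/0.0135 ≈ 51.34 years.


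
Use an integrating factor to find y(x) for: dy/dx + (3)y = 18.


P(x) = 3, Q(x) = 18; integrating factor μ = e^(3x).
(μ y)' = 18e^(3x) ⇒ μ y = 6e^(3x) + C.
Divide by μ: y = 6 + Ce^(-3x).


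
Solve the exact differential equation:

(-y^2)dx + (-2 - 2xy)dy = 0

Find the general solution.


Check exactness: ∂M/∂y = -2y and ∂N/∂x = -2y; equal, so the equation is exact.
Integrate M with respect to x (treating y as constant): ∫M dx = -xy^2 + h(y).
Differentiate w.r.t. y and set equal to N: the x-dependent terms already match, leaving h'(y) = -2. Integrate: h(y) = -2y.
So F(x,y) = -2y - xy^2.
General solution: -2y - xy^2 = C.


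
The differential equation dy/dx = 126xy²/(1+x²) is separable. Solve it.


Separate: dy/y² = 126x/(1+x²) dx.
Integrate LHS: ∫ dy/y² = -1/y.
Integrate RHS via u = 1+x²: 63ln(1+x²) + C.
Result: -1/y = 63ln(1+x²) + C.


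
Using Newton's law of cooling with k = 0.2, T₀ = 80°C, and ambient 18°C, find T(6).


Newton's law: dT/dt = -k(T - T_a) has solution T(t) = T_a + (T₀ - T_a)e^(-kt).
Plug in T_a = 18, T₀ = 80, k = 0.2, t = 6: T(6) = 18 + (62)e^(-1.20) ≈ 36.7°C.


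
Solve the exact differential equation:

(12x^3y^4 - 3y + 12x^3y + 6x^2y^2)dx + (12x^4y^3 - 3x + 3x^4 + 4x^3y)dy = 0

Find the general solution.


Check exactness: ∂M/∂y = 48x^3y^3 - 3 + 12x^3 + 12x^2y and ∂N/∂x = 48x^3y^3 - 3 + 12x^3 + 12x^2y; equal, so the equation is exact.
Integrate M with respect to x (treating y as constant): ∫M dx = 3x^4y^4 - 3xy + 3x^4y + 2x^3y^2 + h(y).
Differentiate w.r.t. y and set equal to N: all terms match, so h'(y) = 0 and h is a constant absorbed into C.
General solution: 3x^4y^4 - 3xy + 3x^4y + 2x^3y^2 = C.


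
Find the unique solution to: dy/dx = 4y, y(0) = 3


General solution of y' = 4y is y = Ce^(4x).
Apply y(0) = 3: C = 3.
Particular solution: y = 3e^(4x).


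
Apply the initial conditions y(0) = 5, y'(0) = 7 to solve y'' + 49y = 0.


Characteristic roots of r² + 49 = 0 are ±7i, so y = C₁cos(7x) + C₂sin(7x).
Apply y(0) = 5: C₁ = 5. Differentiate and apply y'(0) = 7: 7·C₂ = 7, so C₂ = 1.
Particular solution: y = 5cos(7x) + sin(7x).


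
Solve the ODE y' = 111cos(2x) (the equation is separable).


g(y) = 1, so integrate directly: y = ∫ 111cos(2x) dx = (111/2)sin(2x) + C.


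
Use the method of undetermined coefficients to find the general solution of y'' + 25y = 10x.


Homogeneous: r² + 25 = 0 ⇒ r = ±5i, y_h = C₁cos(5x) + C₂sin(5x).
Polynomial forcing; try y_p = Ax + B. Then y_p'' + 25 y_p = 25(Ax + B) = 10x, so B = 0 and A = 2/5.
General solution: y = C₁cos(5x) + C₂sin(5x) + (2/5)x.


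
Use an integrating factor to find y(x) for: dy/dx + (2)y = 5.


P(x) = 2, Q(x) = 5; integrating factor μ = e^(2x).
(μ y)' = 5e^(2x) ⇒ μ y = (5/2)e^(2x) + C.
Divide by μ: y = 5/2 + Ce^(-2x).


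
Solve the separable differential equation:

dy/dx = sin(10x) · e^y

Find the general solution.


Separate: e^(-y) dy = sin(10x) dx.
Integrate: -e^(-y) = -(1/10)cos(10x) + C₀.
Rearrange: e^(-y) = (1/10)cos(10x) + C.


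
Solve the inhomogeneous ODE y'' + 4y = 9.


Homogeneous part: r² + 4 = 0 ⇒ r = ±2i, so y_h = C₁cos(2x) + C₂sin(2x).
Try constant y_p = A; plug in: 4A = 9 ⇒ A = 9/4.
General solution: y = C₁cos(2x) + C₂sin(2x) + 9/4.


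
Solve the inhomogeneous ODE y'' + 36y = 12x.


Homogeneous: r² + 36 = 0 ⇒ r = ±6i, y_h = C₁cos(6x) + C₂sin(6x).
Polynomial forcing; try y_p = Ax + B. Then y_p'' + 36 y_p = 36(Ax + B) = 12x, so B = 0 and A = 1/3.
General solution: y = C₁cos(6x) + C₂sin(6x) + (1/3)x.


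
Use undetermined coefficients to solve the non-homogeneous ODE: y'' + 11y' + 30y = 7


Characteristic roots of r² + 11r + 30 = 0 are -5, -6.
y_h = C₁e^(-5x) + C₂e^(-6x).
Constant forcing; try y_p = A. Then 30A = 7 ⇒ A = 7/30.
General solution: y = C₁e^(-5x) + C₂e^(-6x) + 7/30.


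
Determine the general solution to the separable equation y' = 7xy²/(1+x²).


Separate: dy/y² = 7x/(1+x²) dx.
Integrate LHS: ∫ dy/y² = -1/y.
Integrate RHS via u = 1+x²: (7/2)ln(1+x²) + C.
Result: -1/y = (7/2)ln(1+x²) + C.


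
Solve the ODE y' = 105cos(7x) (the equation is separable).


g(y) = 1, so integrate directly: y = ∫ 105cos(7x) dx = 15sin(7x) + C.


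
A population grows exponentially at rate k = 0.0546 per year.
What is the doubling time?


Exponential growth: P(t) = P₀ e^(0.0546t). Set P(t)/P₀ = 2: e^(0.0546t) = 2.
Solve: t = ln(2)/0.0546 ≈ 12.70 years.


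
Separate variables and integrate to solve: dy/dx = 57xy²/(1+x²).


Separate: dy/y² = 57x/(1+x²) dx.
Integrate LHS: ∫ dy/y² = -1/y.
Integrate RHS via u = 1+x²: (57/2)ln(1+x²) + C.
Result: -1/y = (57/2)ln(1+x²) + C.


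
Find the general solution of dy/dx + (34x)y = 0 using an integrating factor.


P(x) = 34x ⇒ μ = e^(17x²).
Q(x) = 0 so μ y is constant: y = Ce^(-17x²).


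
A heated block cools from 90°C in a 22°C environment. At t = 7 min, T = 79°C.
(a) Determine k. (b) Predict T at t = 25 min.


Newton's law: T(t) = T_a + (T₀ - T_a)e^(-kt).
(a) Use T(7) = 79: (79 - 22)/(90 - 22) = e^(-k·7), so k = -ln(0.838)/7 ≈ 0.0252.
(b) Apply k to t = 25: T(25) = 22 + (68)e^(-0.630) ≈ 58.2°C.


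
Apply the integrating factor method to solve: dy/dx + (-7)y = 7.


P(x) = -7 ⇒ μ = e^(-7x).
(μ y)' = 7e^(-7x) ⇒ μ y = -e^(-7x) + C.
Divide by μ: y = -1 + Ce^(7x).


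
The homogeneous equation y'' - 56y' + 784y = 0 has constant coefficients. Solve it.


Characteristic equation: r² - 56r + 784 = 0, i.e. (r - 28)² = 0.
Repeated root r = 28; include an x factor for the second linearly independent solution.
General solution: y = (C₁ + C₂x)e^(28x).


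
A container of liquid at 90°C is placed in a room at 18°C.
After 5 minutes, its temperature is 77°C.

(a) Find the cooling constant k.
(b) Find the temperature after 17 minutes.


Newton's law: T(t) = T_a + (T₀ - T_a)e^(-kt).
(a) Use T(5) = 77: (77 - 18)/(90 - 18) = e^(-k·5), so k = -ln(0.819)/5 ≈ 0.0398.
(b) Apply k to t = 17: T(17) = 18 + (72)e^(-0.677) ≈ 54.6°C.


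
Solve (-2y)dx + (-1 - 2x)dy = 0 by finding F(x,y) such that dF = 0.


Check exactness: ∂M/∂y = -2 and ∂N/∂x = -2; equal, so the equation is exact.
Integrate M with respect to x (treating y as constant): ∫M dx = -2xy + h(y).
Differentiate w.r.t. y and set equal to N: the x-dependent terms already match, leaving h'(y) = -1. Integrate: h(y) = -y.
So F(x,y) = -y - 2xy.
General solution: -y - 2xy = C.


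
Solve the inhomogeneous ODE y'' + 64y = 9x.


Homogeneous: r² + 64 = 0 ⇒ r = ±8i, y_h = C₁cos(8x) + C₂sin(8x).
Polynomial forcing; try y_p = Ax + B. Then y_p'' + 64 y_p = 64(Ax + B) = 9x, so B = 0 and A = 9/64.
General solution: y = C₁cos(8x) + C₂sin(8x) + (9/64)x.


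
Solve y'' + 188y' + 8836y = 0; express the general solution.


Characteristic equation: r² + 188r + 8836 = 0, i.e. (r + 94)² = 0.
Repeated root r = -94; include an x factor for the second linearly independent solution.
General solution: y = (C₁ + C₂x)e^(-94x).


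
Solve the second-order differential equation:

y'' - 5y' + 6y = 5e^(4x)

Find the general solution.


Characteristic roots of r² - 5r + 6 = 0 are 2, 3.
y_h = C₁e^(2x) + C₂e^(3x).
Forcing exponent 4 is not a characteristic root; try y_p = Ae^(4x).
Substitute: A·(16 + (-5)·4 + (6)) = A·2 = 5, so A = 5/2.
General solution: y = C₁e^(2x) + C₂e^(3x) + (5/2)e^(4x).


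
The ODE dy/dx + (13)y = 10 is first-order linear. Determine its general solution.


P(x) = 13, Q(x) = 10; integrating factor μ = e^(13x).
(μ y)' = 10e^(13x) ⇒ μ y = (10/13)e^(13x) + C.
Divide by μ: y = 10/13 + Ce^(-13x).


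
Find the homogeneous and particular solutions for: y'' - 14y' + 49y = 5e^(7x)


Characteristic polynomial (r - 7)² = 0; repeated root r = 7.
y_h = (C₁ + C₂x)e^(7x). Forcing matches the repeated root (resonance), so try y_p = Ax² e^(7x).
Substitute and solve for A: 2A = 5, so A = 5/2.
General solution: y = (C₁ + C₂x + (5/2)x²)e^(7x).


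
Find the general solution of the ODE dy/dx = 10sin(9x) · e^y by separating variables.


Separate: e^(-y) dy = 10sin(9x) dx.
Integrate: -e^(-y) = -(10/9)cos(9x) + C₀.
Rearrange: e^(-y) = (10/9)cos(9x) + C.


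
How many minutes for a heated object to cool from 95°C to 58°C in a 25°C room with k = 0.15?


From T(t) = T_a + (T₀ - T_a)e^(-kt), set T(t) = 58:
(58 - 25) / (95 - 25) = e^(-0.15t), so t = -ln(0.471)/0.15 ≈ 5.0 minutes.


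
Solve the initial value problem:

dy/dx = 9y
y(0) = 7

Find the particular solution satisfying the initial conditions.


General solution of y' = 9y is y = Ce^(9x).
Apply y(0) = 7: C = 7.
Particular solution: y = 7e^(9x).


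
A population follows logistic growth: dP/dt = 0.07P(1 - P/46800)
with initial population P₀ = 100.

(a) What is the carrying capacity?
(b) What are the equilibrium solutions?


Logistic ODE dP/dt = 0.07P(1 - P/46800) has equilibria where dP/dt = 0, i.e. P = 0 or P = 46800.
The coefficient (1 - P/K) = 0 when P = K, identifying K = 46800 as the carrying capacity.
(a) K = 46800; (b) equilibria P = 0 and P = 46800.


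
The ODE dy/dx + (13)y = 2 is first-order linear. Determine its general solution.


P(x) = 13, Q(x) = 2; integrating factor μ = e^(13x).
(μ y)' = 2e^(13x) ⇒ μ y = (2/13)e^(13x) + C.
Divide by μ: y = 2/13 + Ce^(-13x).


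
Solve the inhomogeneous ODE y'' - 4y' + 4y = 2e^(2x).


Characteristic polynomial (r - 2)² = 0; repeated root r = 2.
y_h = (C₁ + C₂x)e^(2x). Forcing matches the repeated root (resonance), so try y_p = Ax² e^(2x).
Substitute and solve for A: 2A = 2, so A = 1.
General solution: y = (C₁ + C₂x + x²)e^(2x).


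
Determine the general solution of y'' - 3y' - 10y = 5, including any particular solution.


Characteristic roots of r² - 3r - 10 = 0 are 5, -2.
y_h = C₁e^(5x) + C₂e^(-2x).
Forcing exponent 0 is not a characteristic root; try y_p = A.
Substitute: A·(0 + (-3)·0 + (-10)) = A·-10 = 5, so A = -1/2.
General solution: y = C₁e^(5x) + C₂e^(-2x) - 1/2.


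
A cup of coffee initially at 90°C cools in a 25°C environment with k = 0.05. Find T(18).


Newton's law: dT/dt = -k(T - T_a) has solution T(t) = T_a + (T₀ - T_a)e^(-kt).
Plug in T_a = 25, T₀ = 90, k = 0.05, t = 18: T(18) = 25 + (65)e^(-0.90) ≈ 51.4°C.


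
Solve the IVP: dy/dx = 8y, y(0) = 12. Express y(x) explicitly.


General solution of y' = 8y is y = Ce^(8x).
Apply y(0) = 12: C = 12.
Particular solution: y = 12e^(8x).


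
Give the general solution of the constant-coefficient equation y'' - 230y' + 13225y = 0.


Characteristic equation: r² - 230r + 13225 = 0, i.e. (r - 115)² = 0.
Repeated root r = 115; include an x factor for the second linearly independent solution.
General solution: y = (C₁ + C₂x)e^(115x).


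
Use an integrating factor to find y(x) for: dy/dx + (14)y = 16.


P(x) = 14, Q(x) = 16; integrating factor μ = e^(14x).
(μ y)' = 16e^(14x) ⇒ μ y = (8/7)e^(14x) + C.
Divide by μ: y = 8/7 + Ce^(-14x).


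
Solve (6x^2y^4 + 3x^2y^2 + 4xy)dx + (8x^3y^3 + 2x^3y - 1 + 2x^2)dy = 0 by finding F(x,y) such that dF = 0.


Check exactness: ∂M/∂y = 24x^2y^3 + 6x^2y + 4x and ∂N/∂x = 24x^2y^3 + 6x^2y + 4x; equal, so the equation is exact.
Integrate M with respect to x (treating y as constant): ∫M dx = 2x^3y^4 + x^3y^2 + 2x^2y + h(y).
Differentiate w.r.t. y and set equal to N: the x-dependent terms already match, leaving h'(y) = -1. Integrate: h(y) = -y.
So F(x,y) = 2x^3y^4 + x^3y^2 - y + 2x^2y.
General solution: 2x^3y^4 + x^3y^2 - y + 2x^2y = C.


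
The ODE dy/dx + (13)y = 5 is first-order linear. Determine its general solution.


P(x) = 13, Q(x) = 5; integrating factor μ = e^(13x).
(μ y)' = 5e^(13x) ⇒ μ y = (5/13)e^(13x) + C.
Divide by μ: y = 5/13 + Ce^(-13x).


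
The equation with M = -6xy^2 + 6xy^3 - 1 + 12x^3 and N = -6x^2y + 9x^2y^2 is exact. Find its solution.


Check exactness: ∂M/∂y = -12xy + 18xy^2 and ∂N/∂x = -12xy + 18xy^2; equal, so the equation is exact.
Integrate M with respect to x (treating y as constant): ∫M dx = -3x^2y^2 + 3x^2y^3 - x + 3x^4 + h(y).
Differentiate w.r.t. y and set equal to N: all terms match, so h'(y) = 0 and h is a constant absorbed into C.
General solution: -3x^2y^2 + 3x^2y^3 - x + 3x^4 = C.


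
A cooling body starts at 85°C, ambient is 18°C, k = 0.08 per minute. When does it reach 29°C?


From T(t) = T_a + (T₀ - T_a)e^(-kt), set T(t) = 29:
(29 - 18) / (85 - 18) = e^(-0.08t), so t = -ln(0.164)/0.08 ≈ 22.6 minutes.


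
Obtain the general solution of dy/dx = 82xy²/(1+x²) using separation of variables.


Separate: dy/y² = 82x/(1+x²) dx.
Integrate LHS: ∫ dy/y² = -1/y.
Integrate RHS via u = 1+x²: 41ln(1+x²) + C.
Result: -1/y = 41ln(1+x²) + C.


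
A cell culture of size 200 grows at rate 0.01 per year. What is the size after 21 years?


The ODE dP/dt = 0.01P has solution P(t) = P(0)e^(0.01t).
Substitute P(0) = 200 and t = 21: P(21) = 200 e^(0.21) ≈ 247.


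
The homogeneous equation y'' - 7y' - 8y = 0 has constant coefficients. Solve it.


Characteristic equation: r² - 7r - 8 = 0.
Factor: (r - 8)(r + 1) = 0 ⇒ r = 8, -1 (distinct real).
General solution: y = C₁e^(8x) + C₂e^(-x).


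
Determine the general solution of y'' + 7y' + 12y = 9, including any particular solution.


Characteristic roots of r² + 7r + 12 = 0 are -3, -4.
y_h = C₁e^(-3x) + C₂e^(-4x).
Constant forcing; try y_p = A. Then 12A = 9 ⇒ A = 3/4.
General solution: y = C₁e^(-3x) + C₂e^(-4x) + 3/4.


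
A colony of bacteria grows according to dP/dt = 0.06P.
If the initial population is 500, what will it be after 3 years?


The ODE dP/dt = 0.06P has solution P(t) = P(0)e^(0.06t).
Substitute P(0) = 500 and t = 3: P(3) = 500 e^(0.18) ≈ 599.


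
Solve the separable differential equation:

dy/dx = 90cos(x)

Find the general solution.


g(y) = 1, so integrate directly: y = ∫ 90cos(x) dx = 90sin(x) + C.


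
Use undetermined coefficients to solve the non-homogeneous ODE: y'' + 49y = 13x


Homogeneous: r² + 49 = 0 ⇒ r = ±7i, y_h = C₁cos(7x) + C₂sin(7x).
Polynomial forcing; try y_p = Ax + B. Then y_p'' + 49 y_p = 49(Ax + B) = 13x, so B = 0 and A = 13/49.
General solution: y = C₁cos(7x) + C₂sin(7x) + (13/49)x.


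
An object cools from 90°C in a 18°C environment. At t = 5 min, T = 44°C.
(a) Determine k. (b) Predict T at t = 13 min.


Newton's law: T(t) = T_a + (T₀ - T_a)e^(-kt).
(a) Use T(5) = 44: (44 - 18)/(90 - 18) = e^(-k·5), so k = -ln(0.361)/5 ≈ 0.2037.
(b) Apply k to t = 13: T(13) = 18 + (72)e^(-2.648) ≈ 23.1°C.


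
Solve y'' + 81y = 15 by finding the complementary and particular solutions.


Homogeneous part: r² + 81 = 0 ⇒ r = ±9i, so y_h = C₁cos(9x) + C₂sin(9x).
Try constant y_p = A; plug in: 81A = 15 ⇒ A = 5/27.
General solution: y = C₁cos(9x) + C₂sin(9x) + 5/27.


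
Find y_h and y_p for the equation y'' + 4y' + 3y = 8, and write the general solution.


Characteristic roots of r² + 4r + 3 = 0 are -3, -1.
y_h = C₁e^(-3x) + C₂e^(-x).
Constant forcing; try y_p = A. Then 3A = 8 ⇒ A = 8/3.
General solution: y = C₁e^(-3x) + C₂e^(-x) + 8/3.


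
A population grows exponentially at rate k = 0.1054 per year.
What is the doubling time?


Exponential growth: P(t) = P₀ e^(0.1054t). Set P(t)/P₀ = 2: e^(0.1054t) = 2.
Solve: t = ln(2)/0.1054 ≈ 6.58 years.


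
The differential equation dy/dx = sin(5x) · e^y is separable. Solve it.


Separate: e^(-y) dy = sin(5x) dx.
Integrate: -e^(-y) = -(1/5)cos(5x) + C₀.
Rearrange: e^(-y) = (1/5)cos(5x) + C.


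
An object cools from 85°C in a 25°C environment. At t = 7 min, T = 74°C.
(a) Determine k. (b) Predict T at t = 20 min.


Newton's law: T(t) = T_a + (T₀ - T_a)e^(-kt).
(a) Use T(7) = 74: (74 - 25)/(85 - 25) = e^(-k·7), so k = -ln(0.817)/7 ≈ 0.0289.
(b) Apply k to t = 20: T(20) = 25 + (60)e^(-0.579) ≈ 58.6°C.


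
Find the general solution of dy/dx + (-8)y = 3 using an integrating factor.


P(x) = -8 ⇒ μ = e^(-8x).
(μ y)' = 3e^(-8x) ⇒ μ y = -(3/8)e^(-8x) + C.
Divide by μ: y = -3/8 + Ce^(8x).


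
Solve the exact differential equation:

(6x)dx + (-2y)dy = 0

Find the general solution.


Check exactness: ∂M/∂y = 0 and ∂N/∂x = 0; equal, so the equation is exact.
Integrate M with respect to x (treating y as constant): ∫M dx = 3x^2 + h(y).
Differentiate w.r.t. y and set equal to N: the x-dependent terms already match, leaving h'(y) = -2y. Integrate: h(y) = -y^2.
So F(x,y) = -y^2 + 3x^2.
General solution: -y^2 + 3x^2 = C.


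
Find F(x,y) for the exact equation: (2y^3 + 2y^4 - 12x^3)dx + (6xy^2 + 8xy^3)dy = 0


Check exactness: ∂M/∂y = 6y^2 + 8y^3 and ∂N/∂x = 6y^2 + 8y^3; equal, so the equation is exact.
Integrate M with respect to x (treating y as constant): ∫M dx = 2xy^3 + 2xy^4 - 3x^4 + h(y).
Differentiate w.r.t. y and set equal to N: all terms match, so h'(y) = 0 and h is a constant absorbed into C.
General solution: 2xy^3 + 2xy^4 - 3x^4 = C.


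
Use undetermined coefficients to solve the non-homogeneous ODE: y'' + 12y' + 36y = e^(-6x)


Characteristic polynomial (r + 6)² = 0; repeated root r = -6.
y_h = (C₁ + C₂x)e^(-6x). Forcing matches the repeated root (resonance), so try y_p = Ax² e^(-6x).
Substitute and solve for A: 2A = 1, so A = 1/2.
General solution: y = (C₁ + C₂x + (1/2)x²)e^(-6x).
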